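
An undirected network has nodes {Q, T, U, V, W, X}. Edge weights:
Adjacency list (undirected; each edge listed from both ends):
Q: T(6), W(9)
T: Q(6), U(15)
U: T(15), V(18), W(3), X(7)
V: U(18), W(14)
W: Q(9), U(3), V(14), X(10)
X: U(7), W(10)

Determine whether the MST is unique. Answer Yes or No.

Sort edges by weight, then run Kruskal:
U W (3): add — endpoints in different components.
Q T (6): add — endpoints in different components.
U X (7): add — endpoints in different components.
Q W (9): add — endpoints in different components.
W X (10): skip — X and W already connected.
V W (14): add — endpoints in different components.
Every non-tree edge has weight strictly greater than the heaviest edge on the tree path between its endpoints, so the MST is unique.

Yes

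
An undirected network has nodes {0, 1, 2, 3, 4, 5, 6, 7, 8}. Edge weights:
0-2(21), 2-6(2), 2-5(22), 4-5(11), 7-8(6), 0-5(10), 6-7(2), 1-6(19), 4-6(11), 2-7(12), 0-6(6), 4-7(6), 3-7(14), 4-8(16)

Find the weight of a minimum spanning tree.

Kruskal: consider edges lightest-first.
2-6 (2): add — endpoints in different components.
6-7 (2): add — endpoints in different components.
0-6 (6): add — endpoints in different components.
4-7 (6): add — endpoints in different components.
7-8 (6): add — endpoints in different components.
0-5 (10): add — endpoints in different components.
4-5 (11): skip — 4 and 5 already connected.
4-6 (11): skip — 4 and 6 already connected.
2-7 (12): skip — 2 and 7 already connected.
3-7 (14): add — endpoints in different components.
4-8 (16): skip — 4 and 8 already connected.
1-6 (19): add — endpoints in different components.
MST edges: 2-6, 6-7, 0-6, 4-7, 7-8, 0-5, 3-7, 1-6; total weight 2+2+6+6+6+10+14+19 = 65.

65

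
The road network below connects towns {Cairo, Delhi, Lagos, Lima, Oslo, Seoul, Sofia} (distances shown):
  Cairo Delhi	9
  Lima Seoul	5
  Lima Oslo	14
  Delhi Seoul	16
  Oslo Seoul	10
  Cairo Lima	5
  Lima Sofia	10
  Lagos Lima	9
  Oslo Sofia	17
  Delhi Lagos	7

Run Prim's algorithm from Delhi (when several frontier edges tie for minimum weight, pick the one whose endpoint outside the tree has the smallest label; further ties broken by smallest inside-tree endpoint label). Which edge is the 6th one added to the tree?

Prim's algorithm from Delhi:
Step 1: frontier [Delhi Lagos 7, Cairo Delhi 9, Delhi Seoul 16] → take Delhi Lagos (7); add Lagos.
Step 2: frontier [Cairo Delhi 9, Delhi Seoul 16, Lagos Lima 9] → take Cairo Delhi (9); add Cairo.
Step 3: frontier [Cairo Lima 5, Delhi Seoul 16, Lagos Lima 9] → take Cairo Lima (5); add Lima.
Step 4: frontier [Delhi Seoul 16, Lima Seoul 5, Lima Sofia 10, Lima Oslo 14] → take Lima Seoul (5); add Seoul.
Step 5: frontier [Lima Sofia 10, Lima Oslo 14, Oslo Seoul 10] → take Oslo Seoul (10); add Oslo.
Step 6: frontier [Lima Sofia 10, Oslo Sofia 17] → take Lima Sofia (10); add Sofia.
The 6th edge added is Lima Sofia.

Lima-Sofia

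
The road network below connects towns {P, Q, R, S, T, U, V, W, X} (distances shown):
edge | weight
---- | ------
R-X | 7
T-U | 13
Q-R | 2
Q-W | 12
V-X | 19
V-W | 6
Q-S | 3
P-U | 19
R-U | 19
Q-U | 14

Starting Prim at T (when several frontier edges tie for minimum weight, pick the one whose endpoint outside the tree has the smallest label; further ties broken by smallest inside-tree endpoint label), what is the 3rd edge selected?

Grow the tree from T using Prim:
Step 1: cheapest edge leaving the tree is T-U (13); add U.
Step 2: cheapest edge leaving the tree is Q-U (14); add Q.
Step 3: cheapest edge leaving the tree is Q-R (2); add R.
Step 4: cheapest edge leaving the tree is Q-S (3); add S.
Step 5: cheapest edge leaving the tree is R-X (7); add X.
Step 6: cheapest edge leaving the tree is Q-W (12); add W.
Step 7: cheapest edge leaving the tree is V-W (6); add V.
Step 8: cheapest edge leaving the tree is P-U (19); add P.
The 3rd edge added is Q-R.

Q-R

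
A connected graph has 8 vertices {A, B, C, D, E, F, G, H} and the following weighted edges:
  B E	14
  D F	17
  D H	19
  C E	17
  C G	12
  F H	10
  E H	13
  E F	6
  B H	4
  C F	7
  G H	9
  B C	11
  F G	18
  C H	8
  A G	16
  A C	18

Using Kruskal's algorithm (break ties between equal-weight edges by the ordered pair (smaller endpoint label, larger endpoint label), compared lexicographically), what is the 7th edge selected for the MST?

D-F

Kruskal's algorithm — process edges by increasing weight (ties by edge label):
B H (4): add — endpoints in different components.
E F (6): add — endpoints in different components.
C F (7): add — endpoints in different components.
C H (8): add — endpoints in different components.
G H (9): add — endpoints in different components.
F H (10): skip — F and H already connected.
B C (11): skip — B and C already connected.
C G (12): skip — C and G already connected.
E H (13): skip — E and H already connected.
B E (14): skip — B and E already connected.
A G (16): add — endpoints in different components.
C E (17): skip — C and E already connected.
D F (17): add — endpoints in different components.
The 7th edge added is D F.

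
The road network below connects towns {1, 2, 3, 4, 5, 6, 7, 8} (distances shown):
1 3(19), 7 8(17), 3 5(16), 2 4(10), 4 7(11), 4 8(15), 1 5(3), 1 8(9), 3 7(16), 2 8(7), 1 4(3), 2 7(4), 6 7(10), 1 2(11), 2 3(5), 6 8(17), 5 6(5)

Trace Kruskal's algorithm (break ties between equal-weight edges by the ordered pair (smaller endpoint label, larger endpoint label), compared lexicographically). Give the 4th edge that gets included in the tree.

Sort edges by weight, then run Kruskal:
1 4 (3): add — endpoints in different components.
1 5 (3): add — endpoints in different components.
2 7 (4): add — endpoints in different components.
2 3 (5): add — endpoints in different components.
5 6 (5): add — endpoints in different components.
2 8 (7): add — endpoints in different components.
1 8 (9): add — endpoints in different components.
The 4th edge added is 2 3.

2-3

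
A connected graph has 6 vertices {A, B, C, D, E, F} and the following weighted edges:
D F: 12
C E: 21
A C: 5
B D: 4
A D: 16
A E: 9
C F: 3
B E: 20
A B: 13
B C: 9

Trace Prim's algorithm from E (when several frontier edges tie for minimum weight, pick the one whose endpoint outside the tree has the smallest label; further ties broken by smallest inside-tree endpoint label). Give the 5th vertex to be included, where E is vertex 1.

Grow the tree from E using Prim:
Step 1: cheapest edge leaving the tree is A E (9); add A.
Step 2: cheapest edge leaving the tree is A C (5); add C.
Step 3: cheapest edge leaving the tree is C F (3); add F.
Step 4: cheapest edge leaving the tree is B C (9); add B.
Step 5: cheapest edge leaving the tree is B D (4); add D.
Vertex order: E, A, C, F, B, D. The 5th vertex is B.

B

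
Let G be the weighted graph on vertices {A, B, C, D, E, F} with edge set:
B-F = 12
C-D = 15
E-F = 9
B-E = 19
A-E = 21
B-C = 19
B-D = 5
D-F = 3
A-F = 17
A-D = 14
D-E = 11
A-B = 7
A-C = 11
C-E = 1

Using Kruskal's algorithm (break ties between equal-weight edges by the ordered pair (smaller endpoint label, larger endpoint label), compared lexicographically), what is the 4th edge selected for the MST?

Kruskal's algorithm — process edges by increasing weight (ties by edge label):
C-E (1): add — endpoints in different components.
D-F (3): add — endpoints in different components.
B-D (5): add — endpoints in different components.
A-B (7): add — endpoints in different components.
E-F (9): add — endpoints in different components.
The 4th edge added is A-B.

A-B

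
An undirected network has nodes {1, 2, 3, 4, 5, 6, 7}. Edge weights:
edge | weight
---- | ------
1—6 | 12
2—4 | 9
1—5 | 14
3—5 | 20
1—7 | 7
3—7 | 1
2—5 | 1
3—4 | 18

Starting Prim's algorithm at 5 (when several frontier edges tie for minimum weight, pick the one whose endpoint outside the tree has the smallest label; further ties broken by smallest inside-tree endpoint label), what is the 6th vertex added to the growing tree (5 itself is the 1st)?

3

Grow the tree from 5 using Prim:
Step 1: cheapest edge leaving the tree is 2—5 (1); add 2.
Step 2: cheapest edge leaving the tree is 2—4 (9); add 4.
Step 3: cheapest edge leaving the tree is 1—5 (14); add 1.
Step 4: cheapest edge leaving the tree is 1—7 (7); add 7.
Step 5: cheapest edge leaving the tree is 3—7 (1); add 3.
Step 6: cheapest edge leaving the tree is 1—6 (12); add 6.
Vertex order: 5, 2, 4, 1, 7, 3, 6. The 6th vertex is 3.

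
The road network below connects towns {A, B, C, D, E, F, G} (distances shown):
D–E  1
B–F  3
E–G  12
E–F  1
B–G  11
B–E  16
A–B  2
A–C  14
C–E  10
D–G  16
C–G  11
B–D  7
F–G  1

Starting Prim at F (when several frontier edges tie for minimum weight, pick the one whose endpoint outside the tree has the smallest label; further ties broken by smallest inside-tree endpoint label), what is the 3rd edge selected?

Prim's algorithm from F:
Step 1: cheapest edge leaving the tree is E–F (1); add E.
Step 2: cheapest edge leaving the tree is D–E (1); add D.
Step 3: cheapest edge leaving the tree is F–G (1); add G.
Step 4: cheapest edge leaving the tree is B–F (3); add B.
Step 5: cheapest edge leaving the tree is A–B (2); add A.
Step 6: cheapest edge leaving the tree is C–E (10); add C.
The 3rd edge added is F–G.

F-G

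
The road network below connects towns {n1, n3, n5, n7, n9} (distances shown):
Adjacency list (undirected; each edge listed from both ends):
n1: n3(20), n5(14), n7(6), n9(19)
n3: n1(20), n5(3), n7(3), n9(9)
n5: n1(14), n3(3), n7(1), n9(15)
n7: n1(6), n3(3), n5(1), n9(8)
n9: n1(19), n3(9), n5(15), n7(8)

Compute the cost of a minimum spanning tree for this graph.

18

Kruskal's algorithm — process edges by increasing weight (ties by edge label):
n5–n7 (1): add. Components now {n5,n7} {n9} {n3} {n1}
n3–n5 (3): add. Components now {n3,n5,n7} {n9} {n1}
n3–n7 (3): skip — n7 and n3 already connected.
n1–n7 (6): add. Components now {n1,n3,n5,n7} {n9}
n7–n9 (8): add. Components now {n1,n3,n5,n7,n9}
MST edges: n5–n7, n3–n5, n1–n7, n7–n9; total weight 1+3+6+8 = 18.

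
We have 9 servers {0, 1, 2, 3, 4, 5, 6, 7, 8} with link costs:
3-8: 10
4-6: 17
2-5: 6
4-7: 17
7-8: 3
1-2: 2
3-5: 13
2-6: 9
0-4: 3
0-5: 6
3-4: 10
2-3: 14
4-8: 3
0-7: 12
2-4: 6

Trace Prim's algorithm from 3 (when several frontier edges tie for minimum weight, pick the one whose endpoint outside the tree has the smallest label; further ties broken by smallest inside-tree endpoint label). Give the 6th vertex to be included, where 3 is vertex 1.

Prim, starting at 3.
Step 1: cheapest edge leaving the tree is 3-4 (10); add 4.
Step 2: cheapest edge leaving the tree is 0-4 (3); add 0.
Step 3: cheapest edge leaving the tree is 4-8 (3); add 8.
Step 4: cheapest edge leaving the tree is 7-8 (3); add 7.
Step 5: cheapest edge leaving the tree is 2-4 (6); add 2.
Step 6: cheapest edge leaving the tree is 1-2 (2); add 1.
Step 7: cheapest edge leaving the tree is 0-5 (6); add 5.
Step 8: cheapest edge leaving the tree is 2-6 (9); add 6.
Vertex order: 3, 4, 0, 8, 7, 2, 1, 5, 6. The 6th vertex is 2.

2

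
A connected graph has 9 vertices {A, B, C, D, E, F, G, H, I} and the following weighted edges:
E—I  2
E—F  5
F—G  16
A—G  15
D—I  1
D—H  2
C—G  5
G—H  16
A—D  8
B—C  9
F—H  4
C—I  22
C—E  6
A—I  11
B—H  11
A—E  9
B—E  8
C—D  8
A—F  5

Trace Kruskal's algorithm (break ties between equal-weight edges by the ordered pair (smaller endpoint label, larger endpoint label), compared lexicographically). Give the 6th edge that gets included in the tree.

Kruskal: consider edges lightest-first.
D—I (1): add — endpoints in different components.
D—H (2): add — endpoints in different components.
E—I (2): add — endpoints in different components.
F—H (4): add — endpoints in different components.
A—F (5): add — endpoints in different components.
C—G (5): add — endpoints in different components.
E—F (5): skip — E and F already connected.
C—E (6): add — endpoints in different components.
A—D (8): skip — A and D already connected.
B—E (8): add — endpoints in different components.
The 6th edge added is C—G.

C-G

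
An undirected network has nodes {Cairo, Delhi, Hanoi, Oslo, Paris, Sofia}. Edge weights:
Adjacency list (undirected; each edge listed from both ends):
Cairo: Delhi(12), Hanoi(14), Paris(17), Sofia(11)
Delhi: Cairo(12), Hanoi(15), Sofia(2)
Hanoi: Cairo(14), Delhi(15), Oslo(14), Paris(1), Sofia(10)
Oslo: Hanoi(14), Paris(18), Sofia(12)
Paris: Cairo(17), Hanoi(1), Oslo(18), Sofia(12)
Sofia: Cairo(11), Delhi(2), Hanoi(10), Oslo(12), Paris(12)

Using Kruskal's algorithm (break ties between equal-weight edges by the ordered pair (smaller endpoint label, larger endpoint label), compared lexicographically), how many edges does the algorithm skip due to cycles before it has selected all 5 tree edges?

Kruskal: consider edges lightest-first.
Hanoi—Paris (1): add. Components now {Hanoi,Paris} {Delhi} {Oslo} {Sofia} {Cairo}
Delhi—Sofia (2): add. Components now {Hanoi,Paris} {Delhi,Sofia} {Oslo} {Cairo}
Hanoi—Sofia (10): add. Components now {Delhi,Hanoi,Paris,Sofia} {Oslo} {Cairo}
Cairo—Sofia (11): add. Components now {Cairo,Delhi,Hanoi,Paris,Sofia} {Oslo}
Cairo—Delhi (12): skip — Delhi and Cairo already connected.
Oslo—Sofia (12): add. Components now {Cairo,Delhi,Hanoi,Oslo,Paris,Sofia}
Edges rejected before the tree was complete: 1.

1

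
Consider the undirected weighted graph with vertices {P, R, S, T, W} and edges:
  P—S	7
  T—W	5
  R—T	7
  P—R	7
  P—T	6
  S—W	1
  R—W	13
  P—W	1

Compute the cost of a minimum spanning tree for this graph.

Kruskal's algorithm — process edges by increasing weight (ties by edge label):
P—W (1): add — endpoints in different components.
S—W (1): add — endpoints in different components.
T—W (5): add — endpoints in different components.
P—T (6): skip — P and T already connected.
P—R (7): add — endpoints in different components.
MST edges: P—W, S—W, T—W, P—R; total weight 1+1+5+7 = 14.

14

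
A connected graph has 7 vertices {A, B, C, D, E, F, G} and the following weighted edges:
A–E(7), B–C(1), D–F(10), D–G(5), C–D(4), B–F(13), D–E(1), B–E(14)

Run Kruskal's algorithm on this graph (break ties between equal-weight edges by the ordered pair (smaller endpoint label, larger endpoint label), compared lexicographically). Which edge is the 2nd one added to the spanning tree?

Kruskal: consider edges lightest-first.
B–C (1): add. Components now {A} {B,C} {D} {E} {F} {G}
D–E (1): add. Components now {A} {B,C} {D,E} {F} {G}
C–D (4): add. Components now {A} {B,C,D,E} {F} {G}
D–G (5): add. Components now {A} {B,C,D,E,G} {F}
A–E (7): add. Components now {A,B,C,D,E,G} {F}
D–F (10): add. Components now {A,B,C,D,E,F,G}
The 2nd edge added is D–E.

D-E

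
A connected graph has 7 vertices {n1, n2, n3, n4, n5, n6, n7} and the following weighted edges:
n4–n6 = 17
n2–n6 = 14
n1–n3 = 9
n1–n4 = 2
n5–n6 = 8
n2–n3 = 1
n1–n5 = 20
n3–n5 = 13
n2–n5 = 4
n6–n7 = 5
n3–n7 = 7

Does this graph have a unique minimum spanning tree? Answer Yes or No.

Yes

Kruskal's algorithm — process edges by increasing weight (ties by edge label):
n2–n3 (1): add — endpoints in different components.
n1–n4 (2): add — endpoints in different components.
n2–n5 (4): add — endpoints in different components.
n6–n7 (5): add — endpoints in different components.
n3–n7 (7): add — endpoints in different components.
n5–n6 (8): skip — n5 and n6 already connected.
n1–n3 (9): add — endpoints in different components.
Every non-tree edge has weight strictly greater than the heaviest edge on the tree path between its endpoints, so the MST is unique.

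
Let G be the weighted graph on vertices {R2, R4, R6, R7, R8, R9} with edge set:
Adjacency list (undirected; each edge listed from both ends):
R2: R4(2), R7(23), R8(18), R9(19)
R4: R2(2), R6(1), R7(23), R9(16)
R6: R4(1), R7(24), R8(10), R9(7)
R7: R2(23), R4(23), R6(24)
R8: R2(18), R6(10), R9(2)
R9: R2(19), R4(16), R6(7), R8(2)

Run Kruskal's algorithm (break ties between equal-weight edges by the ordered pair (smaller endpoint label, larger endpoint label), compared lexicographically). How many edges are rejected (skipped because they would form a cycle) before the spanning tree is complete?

4

Sort edges by weight, then run Kruskal:
R4-R6 (1): add. Components now {R4,R6} {R2} {R9} {R7} {R8}
R2-R4 (2): add. Components now {R2,R4,R6} {R9} {R7} {R8}
R8-R9 (2): add. Components now {R2,R4,R6} {R8,R9} {R7}
R6-R9 (7): add. Components now {R2,R4,R6,R8,R9} {R7}
R6-R8 (10): skip — R6 and R8 already connected.
R4-R9 (16): skip — R4 and R9 already connected.
R2-R8 (18): skip — R2 and R8 already connected.
R2-R9 (19): skip — R2 and R9 already connected.
R2-R7 (23): add. Components now {R2,R4,R6,R7,R8,R9}
Edges rejected before the tree was complete: 4.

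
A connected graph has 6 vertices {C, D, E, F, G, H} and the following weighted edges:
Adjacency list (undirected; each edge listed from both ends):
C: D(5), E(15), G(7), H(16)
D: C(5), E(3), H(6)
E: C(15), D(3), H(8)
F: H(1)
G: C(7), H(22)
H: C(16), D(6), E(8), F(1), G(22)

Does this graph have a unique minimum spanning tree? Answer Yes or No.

Yes

Sort edges by weight, then run Kruskal:
F—H (1): add. Components now {C} {D} {E} {F,H} {G}
D—E (3): add. Components now {C} {D,E} {F,H} {G}
C—D (5): add. Components now {C,D,E} {F,H} {G}
D—H (6): add. Components now {C,D,E,F,H} {G}
C—G (7): add. Components now {C,D,E,F,G,H}
Every non-tree edge has weight strictly greater than the heaviest edge on the tree path between its endpoints, so the MST is unique.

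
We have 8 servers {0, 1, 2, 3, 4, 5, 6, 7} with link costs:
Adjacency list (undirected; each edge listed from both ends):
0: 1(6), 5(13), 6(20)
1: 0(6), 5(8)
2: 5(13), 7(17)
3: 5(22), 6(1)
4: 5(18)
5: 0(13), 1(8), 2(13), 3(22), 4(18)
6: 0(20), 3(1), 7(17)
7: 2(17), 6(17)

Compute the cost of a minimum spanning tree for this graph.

80

Sort edges by weight, then run Kruskal:
3 6 (1): add — endpoints in different components.
0 1 (6): add — endpoints in different components.
1 5 (8): add — endpoints in different components.
0 5 (13): skip — 0 and 5 already connected.
2 5 (13): add — endpoints in different components.
2 7 (17): add — endpoints in different components.
6 7 (17): add — endpoints in different components.
4 5 (18): add — endpoints in different components.
MST edges: 3 6, 0 1, 1 5, 2 5, 2 7, 6 7, 4 5; total weight 1+6+8+13+17+17+18 = 80.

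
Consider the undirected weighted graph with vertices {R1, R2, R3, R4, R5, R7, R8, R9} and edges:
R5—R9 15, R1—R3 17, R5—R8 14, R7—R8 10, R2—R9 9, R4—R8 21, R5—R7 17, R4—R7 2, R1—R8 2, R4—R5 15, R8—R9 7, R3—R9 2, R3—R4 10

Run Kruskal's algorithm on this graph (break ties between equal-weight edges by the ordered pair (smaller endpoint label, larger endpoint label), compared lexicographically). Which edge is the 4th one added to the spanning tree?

R8-R9

Kruskal's algorithm — process edges by increasing weight (ties by edge label):
R1—R8 (2): add — endpoints in different components.
R3—R9 (2): add — endpoints in different components.
R4—R7 (2): add — endpoints in different components.
R8—R9 (7): add — endpoints in different components.
R2—R9 (9): add — endpoints in different components.
R3—R4 (10): add — endpoints in different components.
R7—R8 (10): skip — R8 and R7 already connected.
R5—R8 (14): add — endpoints in different components.
The 4th edge added is R8—R9.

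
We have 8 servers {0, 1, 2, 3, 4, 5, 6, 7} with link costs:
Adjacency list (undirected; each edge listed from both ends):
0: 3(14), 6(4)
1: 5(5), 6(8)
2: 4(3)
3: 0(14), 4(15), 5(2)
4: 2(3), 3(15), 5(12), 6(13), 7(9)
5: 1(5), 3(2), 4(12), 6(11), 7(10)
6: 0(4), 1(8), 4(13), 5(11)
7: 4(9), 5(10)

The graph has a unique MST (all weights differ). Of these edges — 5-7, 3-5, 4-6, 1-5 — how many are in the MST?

Sort edges by weight, then run Kruskal:
3-5 (2): add — endpoints in different components.
2-4 (3): add — endpoints in different components.
0-6 (4): add — endpoints in different components.
1-5 (5): add — endpoints in different components.
1-6 (8): add — endpoints in different components.
4-7 (9): add — endpoints in different components.
5-7 (10): add — endpoints in different components.
MST edge set: {3-5, 2-4, 0-6, 1-5, 1-6, 4-7, 5-7}.
Of the listed edges, {5-7, 3-5, 1-5} are in the MST → 3.

3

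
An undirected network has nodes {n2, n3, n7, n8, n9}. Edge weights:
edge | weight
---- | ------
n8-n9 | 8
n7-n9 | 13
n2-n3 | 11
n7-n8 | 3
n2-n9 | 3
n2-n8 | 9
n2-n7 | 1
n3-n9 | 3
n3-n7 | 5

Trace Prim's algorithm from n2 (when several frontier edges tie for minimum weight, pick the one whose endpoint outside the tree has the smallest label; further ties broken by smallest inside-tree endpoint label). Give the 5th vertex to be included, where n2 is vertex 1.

n3

Prim, starting at n2.
Step 1: cheapest edge leaving the tree is n2-n7 (1); add n7.
Step 2: cheapest edge leaving the tree is n7-n8 (3); add n8.
Step 3: cheapest edge leaving the tree is n2-n9 (3); add n9.
Step 4: cheapest edge leaving the tree is n3-n9 (3); add n3.
Vertex order: n2, n7, n8, n9, n3. The 5th vertex is n3.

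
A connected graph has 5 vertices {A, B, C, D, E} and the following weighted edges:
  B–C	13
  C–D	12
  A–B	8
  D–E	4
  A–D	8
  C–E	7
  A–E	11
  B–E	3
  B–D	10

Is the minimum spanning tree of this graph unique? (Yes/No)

Kruskal's algorithm — process edges by increasing weight (ties by edge label):
B–E (3): add — endpoints in different components.
D–E (4): add — endpoints in different components.
C–E (7): add — endpoints in different components.
A–B (8): add — endpoints in different components.
Non-tree edge A–D has weight 8, equal to the heaviest edge on its tree cycle — swapping gives another MST of the same weight. Not unique.

No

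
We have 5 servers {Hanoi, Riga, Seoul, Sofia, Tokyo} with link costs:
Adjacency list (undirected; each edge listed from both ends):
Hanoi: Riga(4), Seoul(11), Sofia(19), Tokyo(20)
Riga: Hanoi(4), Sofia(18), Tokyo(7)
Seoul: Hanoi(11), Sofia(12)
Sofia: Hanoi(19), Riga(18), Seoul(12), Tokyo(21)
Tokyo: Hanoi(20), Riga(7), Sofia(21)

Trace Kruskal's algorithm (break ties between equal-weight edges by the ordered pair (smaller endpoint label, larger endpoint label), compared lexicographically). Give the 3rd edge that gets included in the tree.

Kruskal: consider edges lightest-first.
Hanoi-Riga (4): add — endpoints in different components.
Riga-Tokyo (7): add — endpoints in different components.
Hanoi-Seoul (11): add — endpoints in different components.
Seoul-Sofia (12): add — endpoints in different components.
The 3rd edge added is Hanoi-Seoul.

Hanoi-Seoul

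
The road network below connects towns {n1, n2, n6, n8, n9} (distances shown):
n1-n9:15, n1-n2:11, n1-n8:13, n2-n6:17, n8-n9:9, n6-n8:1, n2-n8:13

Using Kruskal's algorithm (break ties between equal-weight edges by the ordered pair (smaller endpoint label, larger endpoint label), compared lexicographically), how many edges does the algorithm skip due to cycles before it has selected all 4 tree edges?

Kruskal's algorithm — process edges by increasing weight (ties by edge label):
n6-n8 (1): add. Components now {n1} {n9} {n6,n8} {n2}
n8-n9 (9): add. Components now {n1} {n6,n8,n9} {n2}
n1-n2 (11): add. Components now {n1,n2} {n6,n8,n9}
n1-n8 (13): add. Components now {n1,n2,n6,n8,n9}
Edges rejected before the tree was complete: 0.

0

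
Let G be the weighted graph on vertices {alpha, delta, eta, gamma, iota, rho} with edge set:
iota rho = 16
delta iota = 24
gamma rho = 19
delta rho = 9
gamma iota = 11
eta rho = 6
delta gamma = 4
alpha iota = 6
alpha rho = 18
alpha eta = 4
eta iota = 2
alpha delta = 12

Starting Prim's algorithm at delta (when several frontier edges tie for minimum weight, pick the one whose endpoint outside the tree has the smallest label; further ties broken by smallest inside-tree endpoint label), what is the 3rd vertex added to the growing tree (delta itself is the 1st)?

Grow the tree from delta using Prim:
Step 1: cheapest edge leaving the tree is delta gamma (4); add gamma.
Step 2: cheapest edge leaving the tree is delta rho (9); add rho.
Step 3: cheapest edge leaving the tree is eta rho (6); add eta.
Step 4: cheapest edge leaving the tree is eta iota (2); add iota.
Step 5: cheapest edge leaving the tree is alpha eta (4); add alpha.
Vertex order: delta, gamma, rho, eta, iota, alpha. The 3rd vertex is rho.

rho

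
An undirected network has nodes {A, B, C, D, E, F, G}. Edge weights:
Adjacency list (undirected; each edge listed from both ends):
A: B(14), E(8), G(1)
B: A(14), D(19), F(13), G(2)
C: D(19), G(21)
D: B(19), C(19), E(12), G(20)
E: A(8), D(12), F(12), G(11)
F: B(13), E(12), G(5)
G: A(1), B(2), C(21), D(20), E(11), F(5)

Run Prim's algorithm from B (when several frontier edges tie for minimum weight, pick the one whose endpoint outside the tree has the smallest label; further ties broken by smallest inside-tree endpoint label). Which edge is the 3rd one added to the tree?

Grow the tree from B using Prim:
Step 1: frontier [B—G 2, B—F 13, A—B 14, B—D 19] → take B—G (2); add G.
Step 2: frontier [B—F 13, A—B 14, B—D 19, A—G 1, F—G 5, E—G 11, D—G 20, C—G 21] → take A—G (1); add A.
Step 3: frontier [A—E 8, B—F 13, B—D 19, F—G 5, E—G 11, D—G 20, C—G 21] → take F—G (5); add F.
Step 4: frontier [A—E 8, B—D 19, E—F 12, E—G 11, D—G 20, C—G 21] → take A—E (8); add E.
Step 5: frontier [B—D 19, D—E 12, D—G 20, C—G 21] → take D—E (12); add D.
Step 6: frontier [C—D 19, C—G 21] → take C—D (19); add C.
The 3rd edge added is F—G.

F-G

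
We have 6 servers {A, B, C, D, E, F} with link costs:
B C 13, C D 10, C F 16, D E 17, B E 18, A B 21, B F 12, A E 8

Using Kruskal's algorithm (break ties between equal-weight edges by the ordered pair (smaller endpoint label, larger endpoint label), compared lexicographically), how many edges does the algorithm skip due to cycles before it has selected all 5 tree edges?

Kruskal: consider edges lightest-first.
A E (8): add. Components now {A,E} {B} {C} {D} {F}
C D (10): add. Components now {A,E} {B} {C,D} {F}
B F (12): add. Components now {A,E} {B,F} {C,D}
B C (13): add. Components now {A,E} {B,C,D,F}
C F (16): skip — C and F already connected.
D E (17): add. Components now {A,B,C,D,E,F}
Edges rejected before the tree was complete: 1.

1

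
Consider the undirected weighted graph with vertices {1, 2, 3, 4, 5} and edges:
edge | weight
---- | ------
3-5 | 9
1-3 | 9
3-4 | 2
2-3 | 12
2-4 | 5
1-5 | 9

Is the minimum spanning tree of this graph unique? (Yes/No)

Kruskal: consider edges lightest-first.
3-4 (2): add — endpoints in different components.
2-4 (5): add — endpoints in different components.
1-3 (9): add — endpoints in different components.
1-5 (9): add — endpoints in different components.
Non-tree edge 3-5 has weight 9, equal to the heaviest edge on its tree cycle — swapping gives another MST of the same weight. Not unique.

No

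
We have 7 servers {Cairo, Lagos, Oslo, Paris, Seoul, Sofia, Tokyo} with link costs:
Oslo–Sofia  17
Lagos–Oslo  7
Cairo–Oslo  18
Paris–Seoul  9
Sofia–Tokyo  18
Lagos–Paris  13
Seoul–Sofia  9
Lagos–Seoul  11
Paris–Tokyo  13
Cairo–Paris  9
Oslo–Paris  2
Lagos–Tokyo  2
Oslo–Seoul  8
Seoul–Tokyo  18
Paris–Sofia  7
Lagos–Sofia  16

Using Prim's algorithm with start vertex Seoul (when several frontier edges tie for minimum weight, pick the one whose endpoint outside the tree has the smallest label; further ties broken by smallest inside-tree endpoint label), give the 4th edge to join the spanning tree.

Lagos-Tokyo

Prim, starting at Seoul.
Step 1: cheapest edge leaving the tree is Oslo–Seoul (8); add Oslo.
Step 2: cheapest edge leaving the tree is Oslo–Paris (2); add Paris.
Step 3: cheapest edge leaving the tree is Lagos–Oslo (7); add Lagos.
Step 4: cheapest edge leaving the tree is Lagos–Tokyo (2); add Tokyo.
Step 5: cheapest edge leaving the tree is Paris–Sofia (7); add Sofia.
Step 6: cheapest edge leaving the tree is Cairo–Paris (9); add Cairo.
The 4th edge added is Lagos–Tokyo.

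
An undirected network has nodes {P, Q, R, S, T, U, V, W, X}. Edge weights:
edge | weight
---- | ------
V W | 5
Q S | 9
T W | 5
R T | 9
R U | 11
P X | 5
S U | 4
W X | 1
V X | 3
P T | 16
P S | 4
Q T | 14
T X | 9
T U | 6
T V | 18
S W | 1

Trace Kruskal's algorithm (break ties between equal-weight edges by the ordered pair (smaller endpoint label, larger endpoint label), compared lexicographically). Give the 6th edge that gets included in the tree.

Kruskal's algorithm — process edges by increasing weight (ties by edge label):
S W (1): add — endpoints in different components.
W X (1): add — endpoints in different components.
V X (3): add — endpoints in different components.
P S (4): add — endpoints in different components.
S U (4): add — endpoints in different components.
P X (5): skip — X and P already connected.
T W (5): add — endpoints in different components.
V W (5): skip — W and V already connected.
T U (6): skip — T and U already connected.
Q S (9): add — endpoints in different components.
R T (9): add — endpoints in different components.
The 6th edge added is T W.

T-W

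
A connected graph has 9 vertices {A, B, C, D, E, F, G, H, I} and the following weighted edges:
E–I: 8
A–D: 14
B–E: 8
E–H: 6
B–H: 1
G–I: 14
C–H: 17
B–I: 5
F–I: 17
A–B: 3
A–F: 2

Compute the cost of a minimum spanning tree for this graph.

62

Grow the tree from D using Prim:
Step 1: cheapest edge leaving the tree is A–D (14); add A.
Step 2: cheapest edge leaving the tree is A–F (2); add F.
Step 3: cheapest edge leaving the tree is A–B (3); add B.
Step 4: cheapest edge leaving the tree is B–H (1); add H.
Step 5: cheapest edge leaving the tree is B–I (5); add I.
Step 6: cheapest edge leaving the tree is E–H (6); add E.
Step 7: cheapest edge leaving the tree is G–I (14); add G.
Step 8: cheapest edge leaving the tree is C–H (17); add C.
MST edges: A–D, A–F, A–B, B–H, B–I, E–H, G–I, C–H; total weight 14+2+3+1+5+6+14+17 = 62.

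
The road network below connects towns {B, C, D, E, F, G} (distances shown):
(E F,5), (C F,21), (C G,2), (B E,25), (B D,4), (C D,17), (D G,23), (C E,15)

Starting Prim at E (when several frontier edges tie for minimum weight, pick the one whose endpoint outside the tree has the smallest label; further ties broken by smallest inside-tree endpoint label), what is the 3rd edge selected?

Prim, starting at E.
Step 1: cheapest edge leaving the tree is E F (5); add F.
Step 2: cheapest edge leaving the tree is C E (15); add C.
Step 3: cheapest edge leaving the tree is C G (2); add G.
Step 4: cheapest edge leaving the tree is C D (17); add D.
Step 5: cheapest edge leaving the tree is B D (4); add B.
The 3rd edge added is C G.

C-G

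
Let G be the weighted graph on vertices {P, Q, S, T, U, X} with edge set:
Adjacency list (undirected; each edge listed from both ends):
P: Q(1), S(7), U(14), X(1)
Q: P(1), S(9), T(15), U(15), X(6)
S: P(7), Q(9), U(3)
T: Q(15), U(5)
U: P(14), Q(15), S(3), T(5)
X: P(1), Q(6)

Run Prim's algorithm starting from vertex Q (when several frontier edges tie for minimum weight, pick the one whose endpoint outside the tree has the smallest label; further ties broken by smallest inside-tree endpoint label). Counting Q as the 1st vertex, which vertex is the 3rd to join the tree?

Prim's algorithm from Q:
Step 1: cheapest edge leaving the tree is P Q (1); add P.
Step 2: cheapest edge leaving the tree is P X (1); add X.
Step 3: cheapest edge leaving the tree is P S (7); add S.
Step 4: cheapest edge leaving the tree is S U (3); add U.
Step 5: cheapest edge leaving the tree is T U (5); add T.
Vertex order: Q, P, X, S, U, T. The 3rd vertex is X.

X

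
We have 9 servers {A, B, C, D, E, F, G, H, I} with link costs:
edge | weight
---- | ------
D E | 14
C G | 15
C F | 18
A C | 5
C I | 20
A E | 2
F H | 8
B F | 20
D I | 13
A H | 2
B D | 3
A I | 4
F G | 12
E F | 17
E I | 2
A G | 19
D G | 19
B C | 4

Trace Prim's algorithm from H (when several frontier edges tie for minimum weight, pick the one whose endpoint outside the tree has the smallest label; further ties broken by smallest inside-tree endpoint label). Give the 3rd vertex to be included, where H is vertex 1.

Prim, starting at H.
Step 1: cheapest edge leaving the tree is A H (2); add A.
Step 2: cheapest edge leaving the tree is A E (2); add E.
Step 3: cheapest edge leaving the tree is E I (2); add I.
Step 4: cheapest edge leaving the tree is A C (5); add C.
Step 5: cheapest edge leaving the tree is B C (4); add B.
Step 6: cheapest edge leaving the tree is B D (3); add D.
Step 7: cheapest edge leaving the tree is F H (8); add F.
Step 8: cheapest edge leaving the tree is F G (12); add G.
Vertex order: H, A, E, I, C, B, D, F, G. The 3rd vertex is E.

E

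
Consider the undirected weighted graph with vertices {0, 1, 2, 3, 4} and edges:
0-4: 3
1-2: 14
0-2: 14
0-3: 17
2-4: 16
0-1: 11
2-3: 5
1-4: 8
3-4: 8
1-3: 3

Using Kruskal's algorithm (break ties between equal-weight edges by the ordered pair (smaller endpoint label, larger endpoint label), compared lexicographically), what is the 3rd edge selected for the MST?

Sort edges by weight, then run Kruskal:
0-4 (3): add — endpoints in different components.
1-3 (3): add — endpoints in different components.
2-3 (5): add — endpoints in different components.
1-4 (8): add — endpoints in different components.
The 3rd edge added is 2-3.

2-3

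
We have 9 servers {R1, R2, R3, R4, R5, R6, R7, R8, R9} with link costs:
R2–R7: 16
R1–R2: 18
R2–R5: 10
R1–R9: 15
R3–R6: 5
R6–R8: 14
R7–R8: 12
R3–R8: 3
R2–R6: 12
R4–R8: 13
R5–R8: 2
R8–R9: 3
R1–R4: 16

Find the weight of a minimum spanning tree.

63

Kruskal's algorithm — process edges by increasing weight (ties by edge label):
R5–R8 (2): add — endpoints in different components.
R3–R8 (3): add — endpoints in different components.
R8–R9 (3): add — endpoints in different components.
R3–R6 (5): add — endpoints in different components.
R2–R5 (10): add — endpoints in different components.
R2–R6 (12): skip — R6 and R2 already connected.
R7–R8 (12): add — endpoints in different components.
R4–R8 (13): add — endpoints in different components.
R6–R8 (14): skip — R6 and R8 already connected.
R1–R9 (15): add — endpoints in different components.
MST edges: R5–R8, R3–R8, R8–R9, R3–R6, R2–R5, R7–R8, R4–R8, R1–R9; total weight 2+3+3+5+10+12+13+15 = 63.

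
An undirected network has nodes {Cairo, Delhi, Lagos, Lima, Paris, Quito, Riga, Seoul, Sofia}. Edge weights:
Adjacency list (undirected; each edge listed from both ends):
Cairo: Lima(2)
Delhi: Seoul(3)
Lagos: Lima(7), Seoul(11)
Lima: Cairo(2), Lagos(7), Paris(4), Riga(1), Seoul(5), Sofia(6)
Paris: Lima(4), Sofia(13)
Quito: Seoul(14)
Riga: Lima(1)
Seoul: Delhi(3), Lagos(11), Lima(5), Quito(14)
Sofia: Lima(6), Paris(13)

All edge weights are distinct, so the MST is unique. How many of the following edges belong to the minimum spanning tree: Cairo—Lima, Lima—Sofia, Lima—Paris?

3

Kruskal: consider edges lightest-first.
Lima—Riga (1): add — endpoints in different components.
Cairo—Lima (2): add — endpoints in different components.
Delhi—Seoul (3): add — endpoints in different components.
Lima—Paris (4): add — endpoints in different components.
Lima—Seoul (5): add — endpoints in different components.
Lima—Sofia (6): add — endpoints in different components.
Lagos—Lima (7): add — endpoints in different components.
Lagos—Seoul (11): skip — Lagos and Seoul already connected.
Paris—Sofia (13): skip — Sofia and Paris already connected.
Quito—Seoul (14): add — endpoints in different components.
MST edge set: {Lima—Riga, Cairo—Lima, Delhi—Seoul, Lima—Paris, Lima—Seoul, Lima—Sofia, Lagos—Lima, Quito—Seoul}.
Of the listed edges, {Cairo—Lima, Lima—Sofia, Lima—Paris} are in the MST → 3.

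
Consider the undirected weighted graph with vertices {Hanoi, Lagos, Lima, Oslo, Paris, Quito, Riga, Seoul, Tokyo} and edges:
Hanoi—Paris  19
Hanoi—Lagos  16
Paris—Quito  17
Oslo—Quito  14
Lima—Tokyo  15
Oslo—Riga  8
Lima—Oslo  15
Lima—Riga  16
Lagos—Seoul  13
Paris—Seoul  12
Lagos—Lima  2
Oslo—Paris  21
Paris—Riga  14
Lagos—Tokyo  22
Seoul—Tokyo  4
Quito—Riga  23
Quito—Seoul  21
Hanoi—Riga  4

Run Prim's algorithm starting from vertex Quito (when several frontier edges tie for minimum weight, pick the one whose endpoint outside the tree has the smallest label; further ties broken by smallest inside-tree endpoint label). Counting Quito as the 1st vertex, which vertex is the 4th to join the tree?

Grow the tree from Quito using Prim:
Step 1: cheapest edge leaving the tree is Oslo—Quito (14); add Oslo.
Step 2: cheapest edge leaving the tree is Oslo—Riga (8); add Riga.
Step 3: cheapest edge leaving the tree is Hanoi—Riga (4); add Hanoi.
Step 4: cheapest edge leaving the tree is Paris—Riga (14); add Paris.
Step 5: cheapest edge leaving the tree is Paris—Seoul (12); add Seoul.
Step 6: cheapest edge leaving the tree is Seoul—Tokyo (4); add Tokyo.
Step 7: cheapest edge leaving the tree is Lagos—Seoul (13); add Lagos.
Step 8: cheapest edge leaving the tree is Lagos—Lima (2); add Lima.
Vertex order: Quito, Oslo, Riga, Hanoi, Paris, Seoul, Tokyo, Lagos, Lima. The 4th vertex is Hanoi.

Hanoi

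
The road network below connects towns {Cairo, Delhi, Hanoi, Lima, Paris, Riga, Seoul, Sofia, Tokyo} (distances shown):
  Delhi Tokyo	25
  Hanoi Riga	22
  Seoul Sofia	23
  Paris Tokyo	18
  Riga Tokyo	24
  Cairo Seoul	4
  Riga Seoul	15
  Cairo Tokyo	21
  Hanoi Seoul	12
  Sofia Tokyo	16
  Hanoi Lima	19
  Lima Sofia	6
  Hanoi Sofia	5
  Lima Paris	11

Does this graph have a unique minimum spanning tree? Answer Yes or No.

Yes

Sort edges by weight, then run Kruskal:
Cairo Seoul (4): add — endpoints in different components.
Hanoi Sofia (5): add — endpoints in different components.
Lima Sofia (6): add — endpoints in different components.
Lima Paris (11): add — endpoints in different components.
Hanoi Seoul (12): add — endpoints in different components.
Riga Seoul (15): add — endpoints in different components.
Sofia Tokyo (16): add — endpoints in different components.
Paris Tokyo (18): skip — Tokyo and Paris already connected.
Hanoi Lima (19): skip — Lima and Hanoi already connected.
Cairo Tokyo (21): skip — Cairo and Tokyo already connected.
Hanoi Riga (22): skip — Hanoi and Riga already connected.
Seoul Sofia (23): skip — Sofia and Seoul already connected.
Riga Tokyo (24): skip — Tokyo and Riga already connected.
Delhi Tokyo (25): add — endpoints in different components.
Every non-tree edge has weight strictly greater than the heaviest edge on the tree path between its endpoints, so the MST is unique.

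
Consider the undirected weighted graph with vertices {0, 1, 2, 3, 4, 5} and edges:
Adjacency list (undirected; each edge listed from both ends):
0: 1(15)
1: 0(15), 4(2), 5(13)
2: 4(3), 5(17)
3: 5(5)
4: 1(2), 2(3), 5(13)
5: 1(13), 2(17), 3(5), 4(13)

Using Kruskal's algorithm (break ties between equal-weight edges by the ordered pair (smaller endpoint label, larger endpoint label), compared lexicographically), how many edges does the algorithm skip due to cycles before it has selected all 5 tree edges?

1

Sort edges by weight, then run Kruskal:
1–4 (2): add. Components now {0} {1,4} {2} {3} {5}
2–4 (3): add. Components now {0} {1,2,4} {3} {5}
3–5 (5): add. Components now {0} {1,2,4} {3,5}
1–5 (13): add. Components now {0} {1,2,3,4,5}
4–5 (13): skip — 4 and 5 already connected.
0–1 (15): add. Components now {0,1,2,3,4,5}
Edges rejected before the tree was complete: 1.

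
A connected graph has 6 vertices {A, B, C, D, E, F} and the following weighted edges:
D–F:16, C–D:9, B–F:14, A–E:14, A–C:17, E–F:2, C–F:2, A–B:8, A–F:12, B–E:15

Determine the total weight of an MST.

Sort edges by weight, then run Kruskal:
C–F (2): add — endpoints in different components.
E–F (2): add — endpoints in different components.
A–B (8): add — endpoints in different components.
C–D (9): add — endpoints in different components.
A–F (12): add — endpoints in different components.
MST edges: C–F, E–F, A–B, C–D, A–F; total weight 2+2+8+9+12 = 33.

33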